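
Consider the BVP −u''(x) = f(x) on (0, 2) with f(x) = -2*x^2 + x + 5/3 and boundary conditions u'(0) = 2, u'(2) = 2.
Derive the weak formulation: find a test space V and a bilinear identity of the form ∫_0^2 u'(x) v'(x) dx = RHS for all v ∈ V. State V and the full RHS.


V = H^1(0, 2) (v unrestricted at boundary; u is determined up to an additive constant); weak form: ∫_0^2 u'v' dx = ∫_0^2 (-2*x^2 + x + 5/3) v dx + 2·v(2) − 2·v(0) for all v ∈ V.

Multiply both sides by a test function v and integrate from 0 to 2:
  ∫_0^2 −u''(x) v(x) dx = ∫_0^2 f(x) v(x) dx.
Integrate the LHS by parts once:
  ∫_0^2 −u'' v dx = −[u'(x) v(x)]_0^2 + ∫_0^2 u'(x) v'(x) dx.
Thus ∫_0^2 u'(x) v'(x) dx = ∫_0^2 f(x) v(x) dx + [u'(x) v(x)]_0^2.
Choose V so that boundary terms are either known or forced to vanish.
u has inhomogeneous Neumann u'(0) = 2, u'(2) = 2. [u' v]_0^2 = (2)·v(2) − (2)·v(0) = 2·v(2) − 2·v(0). Take V = H^1(0, 2); boundary term becomes part of RHS.
Weak formulation: find u (satisfying any essential BC) such that ∫_0^2 u'(x) v'(x) dx = ∫_0^2 f v dx + 2·v(2) − 2·v(0) for all v ∈ V (Neumann data are natural BCs: they enter the RHS as boundary terms).
Substituting f(x) = -2*x^2 + x + 5/3, the right-hand side is ∫_0^2 (-2*x^2 + x + 5/3) v dx + 2·v(2) − 2·v(0).
Compatibility check (pure Neumann): taking v ≡ 1 ∈ V gives 0 = ∫_0^2 f dx + (2) − (2), i.e. ∫_0^2 f dx must equal u'(0) − u'(2) = 0. Indeed ∫_0^2 (-2*x^2 + x + 5/3) dx = 0, so the data are compatible. The solution is then unique only up to an additive constant (fix it e.g. by requiring ∫_0^2 u dx = 0).


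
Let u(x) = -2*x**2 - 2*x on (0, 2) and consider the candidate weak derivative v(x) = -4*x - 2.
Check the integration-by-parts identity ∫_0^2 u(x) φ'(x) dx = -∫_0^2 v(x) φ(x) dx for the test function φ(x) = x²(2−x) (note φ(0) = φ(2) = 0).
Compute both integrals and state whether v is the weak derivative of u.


LHS = 136/15, RHS = 136/15. Yes, v = u' weakly.

u(x) = -2*x**2 - 2*x, classical derivative u'(x) = -4*x - 2.
φ(x) = x²(2−x), so φ'(x) = x*(4 - 3*x).
Note φ(0) = φ(2) = 0, so the boundary term u·φ vanishes.
LHS = ∫_0^2 u(x) φ'(x) dx = ∫_0^2 (6*x^4 - 2*x^3 - 8*x^2) dx. Term by term:
  ∫_0^2 6*x^4 dx = 192/5;  ∫_0^2 -2*x^3 dx = -8;  ∫_0^2 -8*x^2 dx = -64/3.
Sum: 192/5 − 8 − 64/3 = 136/15.
So LHS = 136/15.
∫_0^2 v(x) φ(x) dx = ∫_0^2 (4*x^4 - 6*x^3 - 4*x^2) dx. Term by term:
  ∫_0^2 4*x^4 dx = 128/5;  ∫_0^2 -6*x^3 dx = -24;  ∫_0^2 -4*x^2 dx = -32/3.
Sum: 128/5 − 24 − 32/3 = -136/15.
So RHS = -∫_0^2 v(x) φ(x) dx = 136/15.
LHS = RHS, so the identity holds for this test φ.
Moreover u is smooth here and v(x) = u'(x) = -4*x - 2 pointwise, so the identity holds for every test function. Hence v is the weak derivative of u.


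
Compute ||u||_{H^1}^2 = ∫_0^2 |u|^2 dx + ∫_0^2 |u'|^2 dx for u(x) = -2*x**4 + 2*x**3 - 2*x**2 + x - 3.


||u||_{H^1}^2 = 47792/63

The H^1 norm (squared) on an interval (0, L) is
  ||u||_{H^1}^2 = ∫_0^L u(x)^2 dx + ∫_0^L u'(x)^2 dx.
Compute u'(x) = -8*x**3 + 6*x**2 - 4*x + 1.
Then u(x)^2 = 4*x**8 - 8*x**7 + 12*x**6 - 12*x**5 + 20*x**4 - 16*x**3 + 13*x**2 - 6*x + 9 and u'(x)^2 = 64*x**6 - 96*x**5 + 100*x**4 - 64*x**3 + 28*x**2 - 8*x + 1.
Integrate each monomial from 0 to 2 using ∫_0^2 c·x^n dx = c·2^(n+1)/(n+1):
  ∫_0^2 u(x)^2 dx = ∫_0^2 (4*x^8 - 8*x^7 + 12*x^6 - 12*x^5 + 20*x^4 - 16*x^3 + 13*x^2 - 6*x + 9) dx. Term by term:
    ∫_0^2 4*x^8 dx = 2048/9;  ∫_0^2 -8*x^7 dx = -256;  ∫_0^2 12*x^6 dx = 1536/7;
    ∫_0^2 -12*x^5 dx = -128;  ∫_0^2 20*x^4 dx = 128;  ∫_0^2 -16*x^3 dx = -64;
    ∫_0^2 13*x^2 dx = 104/3;  ∫_0^2 -6*x dx = -12;  ∫_0^2 9 dx = 18.
  Sum: 2048/9 − 256 + 1536/7 − 128 + 128 − 64 + 104/3 − 12 + 18 = 10562/63.
  ∫_0^2 u'(x)^2 dx = ∫_0^2 (64*x^6 - 96*x^5 + 100*x^4 - 64*x^3 + 28*x^2 - 8*x + 1) dx. Term by term:
    ∫_0^2 64*x^6 dx = 8192/7;  ∫_0^2 -96*x^5 dx = -1024;  ∫_0^2 100*x^4 dx = 640;
    ∫_0^2 -64*x^3 dx = -256;  ∫_0^2 28*x^2 dx = 224/3;  ∫_0^2 -8*x dx = -16;
    ∫_0^2 1 dx = 2.
  Sum: 8192/7 − 1024 + 640 − 256 + 224/3 − 16 + 2 = 12410/21.
Adding: ||u||_{H^1}^2 = 10562/63 + 12410/21 = 47792/63.


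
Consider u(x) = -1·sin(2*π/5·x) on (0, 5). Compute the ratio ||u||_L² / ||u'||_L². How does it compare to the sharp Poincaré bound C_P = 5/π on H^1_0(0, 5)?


||u||_L² / ||u'||_L² = 5/(2*π) < C_P = 5/π.

u(x) = -1·sin(2*π/5·x), so u'(x) = -2*π*cos(2*π*x/5)/5.
Writing u(x) = A·sin(kπx/L) with A = -1 and k = 2, use ∫_0^L sin²(kπx/L) dx = L/2 and ∫_0^L cos²(kπx/L) dx = L/2.
u² = 1·sin²(2*π/5·x) and (u')² = 4*π^2/25·cos²(2*π/5·x), and each of sin², cos² integrates to L/2 = 5/2 over (0, 5).
∫_0^5 u² dx = 5/2, so ||u||_L² = sqrt(10)/2.
∫_0^5 (u')² dx = 2*π^2/5, so ||u'||_L² = sqrt(10)*π/5.
Ratio ||u||_L² / ||u'||_L² = 5/(2*π).
Sharp Poincaré constant on H^1_0(0, 5) is C_P = L/π = 5/π, achieved by sin(π/5·x).
This is the k = 2 harmonic; the ratio L/(kπ) is strictly less than C_P = L/π, consistent with the sharp inequality ||u||_L² ≤ C_P ||u'||_L².


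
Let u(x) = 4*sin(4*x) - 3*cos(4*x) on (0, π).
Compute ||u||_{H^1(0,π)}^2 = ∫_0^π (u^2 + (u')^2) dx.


||u||_{H^1(0,π)}^2 = 425*π/2

u'(x) = 12*sin(4*x) + 16*cos(4*x).
Expand u² and (u')² and integrate term by term on (0, π), using: for integers n ≥ 1, ∫_0^π sin²(nx) dx = ∫_0^π cos²(nx) dx = π/2; for n ≠ n', ∫_0^π sin(nx)sin(n'x) dx = ∫_0^π cos(nx)cos(n'x) dx = 0; and by product-to-sum, ∫_0^π sin(nx)cos(n'x) dx = ½∫_0^π [sin((n+n')x) + sin((n−n')x)] dx, which is 0 when n+n' is even and 2n/(n²−n'²) when n+n' is odd (it need not vanish on (0, π)).
  u² squared terms: (-3)²·∫cos(4x)² dx = 9·π/2 = 9*π/2;  (4)²·∫sin(4x)² dx = 16·π/2 = 8*π.
  u² cross terms: 2·(-3)·(4)·∫cos(4x)·sin(4x) dx = -24·(0) = 0.
  So ∫_0^π u² dx = 9*π/2 + 8*π + 0 = 25*π/2.
  (u')² squared terms: (12)²·∫sin(4x)² dx = 144·π/2 = 72*π;  (16)²·∫cos(4x)² dx = 256·π/2 = 128*π.
  (u')² cross terms: 2·(12)·(16)·∫sin(4x)·cos(4x) dx = 384·(0) = 0.
  So ∫_0^π (u')² dx = 72*π + 128*π + 0 = 200*π.
||u||_{H^1}^2 = (25*π/2) + (200*π) = 425*π/2.


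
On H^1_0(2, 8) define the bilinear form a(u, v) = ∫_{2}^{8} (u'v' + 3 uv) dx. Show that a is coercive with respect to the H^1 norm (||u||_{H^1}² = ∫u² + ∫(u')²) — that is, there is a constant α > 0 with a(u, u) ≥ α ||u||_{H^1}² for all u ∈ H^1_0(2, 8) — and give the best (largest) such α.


α = 1

Coercivity of a(·,·) on H^1_0(2, 8) means a(u, u) ≥ α ||u||_{H^1}² for every u ∈ H^1_0.
The interval has length L = 6, and Poincaré/coercivity depend only on L. Here a(u, u) = ∫(u')² + (3)·∫u².
Here c = 3 ≥ 1, so a(u,u) = ∫(u')² + c∫u² ≥ ∫(u')² + ∫u² = ||u||_{H^1}², i.e. α = 1 works. No larger α is possible: a(u,u) ≥ α||u||_{H^1}² means (1−α)∫(u')² ≥ (α−c)∫u², and for the modes u_n = sin(nπ(x−x₀)/L) (x₀ the left endpoint) one has ∫u_n²/∫(u_n')² = (L/(nπ))² → 0, so a(u_n,u_n)/||u_n||_{H^1}² → 1. Hence the optimal constant is α = 1.
Therefore α = 1.


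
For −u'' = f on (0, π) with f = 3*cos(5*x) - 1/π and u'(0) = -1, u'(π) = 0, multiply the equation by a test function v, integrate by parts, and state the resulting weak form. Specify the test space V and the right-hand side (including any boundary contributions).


V = H^1(0, π) (v unrestricted at boundary; u is determined up to an additive constant); weak form: ∫_0^π u'v' dx = ∫_0^π (3*cos(5*x) - 1/π) v dx + v(0) for all v ∈ V.

Multiply both sides by a test function v and integrate from 0 to π:
  ∫_0^π −u''(x) v(x) dx = ∫_0^π f(x) v(x) dx.
Integrate the LHS by parts once:
  ∫_0^π −u'' v dx = −[u'(x) v(x)]_0^π + ∫_0^π u'(x) v'(x) dx.
Thus ∫_0^π u'(x) v'(x) dx = ∫_0^π f(x) v(x) dx + [u'(x) v(x)]_0^π.
Choose V so that boundary terms are either known or forced to vanish.
u has inhomogeneous Neumann u'(0) = -1, u'(π) = 0. [u' v]_0^π = (0)·v(π) − (-1)·v(0) = v(0). Take V = H^1(0, π); boundary term becomes part of RHS.
Weak formulation: find u (satisfying any essential BC) such that ∫_0^π u'(x) v'(x) dx = ∫_0^π f v dx + v(0) for all v ∈ V (Neumann data are natural BCs: they enter the RHS as boundary terms).
Substituting f(x) = 3*cos(5*x) - 1/π, the right-hand side is ∫_0^π (3*cos(5*x) - 1/π) v dx + v(0).
Compatibility check (pure Neumann): taking v ≡ 1 ∈ V gives 0 = ∫_0^π f dx + (0) − (-1), i.e. ∫_0^π f dx must equal u'(0) − u'(π) = -1. Indeed ∫_0^π (3*cos(5*x) - 1/π) dx = -1, so the data are compatible. The solution is then unique only up to an additive constant (fix it e.g. by requiring ∫_0^π u dx = 0).


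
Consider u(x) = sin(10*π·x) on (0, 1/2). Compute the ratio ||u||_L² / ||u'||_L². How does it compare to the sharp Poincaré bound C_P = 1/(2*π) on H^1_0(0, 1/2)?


||u||_L² / ||u'||_L² = 1/(10*π) < C_P = 1/(2*π).

u(x) = sin(10*π·x), so u'(x) = 10*π*cos(10*π*x).
Writing u(x) = A·sin(kπx/L) with A = 1 and k = 5, use ∫_0^L sin²(kπx/L) dx = L/2 and ∫_0^L cos²(kπx/L) dx = L/2.
u² = 1·sin²(10*π·x) and (u')² = 100*π^2·cos²(10*π·x), and each of sin², cos² integrates to L/2 = 1/4 over (0, 1/2).
∫_0^1/2 u² dx = 1/4, so ||u||_L² = 1/2.
∫_0^1/2 (u')² dx = 25*π^2, so ||u'||_L² = 5*π.
Ratio ||u||_L² / ||u'||_L² = 1/(10*π).
Sharp Poincaré constant on H^1_0(0, 1/2) is C_P = L/π = 1/(2*π), achieved by sin(2*π·x).
This is the k = 5 harmonic; the ratio L/(kπ) is strictly less than C_P = L/π, consistent with the sharp inequality ||u||_L² ≤ C_P ||u'||_L².


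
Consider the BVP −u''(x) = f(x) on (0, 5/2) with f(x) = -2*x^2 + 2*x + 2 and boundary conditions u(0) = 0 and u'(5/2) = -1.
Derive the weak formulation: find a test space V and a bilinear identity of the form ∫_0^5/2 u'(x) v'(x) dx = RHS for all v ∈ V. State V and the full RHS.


V = {v ∈ H^1(0, 5/2) : v(0) = 0} (test functions vanish at x = 0 where u is specified); weak form: ∫_0^5/2 u'v' dx = ∫_0^5/2 (-2*x^2 + 2*x + 2) v dx − v(5/2) for all v ∈ V.

Multiply both sides by a test function v and integrate from 0 to 5/2:
  ∫_0^5/2 −u''(x) v(x) dx = ∫_0^5/2 f(x) v(x) dx.
Integrate the LHS by parts once:
  ∫_0^5/2 −u'' v dx = −[u'(x) v(x)]_0^5/2 + ∫_0^5/2 u'(x) v'(x) dx.
Thus ∫_0^5/2 u'(x) v'(x) dx = ∫_0^5/2 f(x) v(x) dx + [u'(x) v(x)]_0^5/2.
Choose V so that boundary terms are either known or forced to vanish.
Mixed BC: u(0) = 0 (Dirichlet) and u'(5/2) = -1 (Neumann). Define V = {v ∈ H^1(0, 5/2) : v(0) = 0}. Then [u' v]_0^5/2 = u'(5/2)·v(5/2) − u'(0)·0 = − v(5/2).
Weak formulation: find u (satisfying any essential BC) such that ∫_0^5/2 u'(x) v'(x) dx = ∫_0^5/2 f v dx − v(5/2) for all v ∈ V (Dirichlet at 0 absorbed into V; Neumann datum at x = 5/2 contributes the boundary term).
Substituting f(x) = -2*x^2 + 2*x + 2, the right-hand side is ∫_0^5/2 (-2*x^2 + 2*x + 2) v dx − v(5/2).


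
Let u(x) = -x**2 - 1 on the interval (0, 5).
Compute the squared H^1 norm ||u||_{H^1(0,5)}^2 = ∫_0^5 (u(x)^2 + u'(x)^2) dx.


||u||_{H^1}^2 = 880

The H^1 norm (squared) on an interval (0, L) is
  ||u||_{H^1}^2 = ∫_0^L u(x)^2 dx + ∫_0^L u'(x)^2 dx.
Compute u'(x) = -2*x.
Then u(x)^2 = x**4 + 2*x**2 + 1 and u'(x)^2 = 4*x**2.
Integrate each monomial from 0 to 5 using ∫_0^5 c·x^n dx = c·5^(n+1)/(n+1):
  ∫_0^5 u(x)^2 dx = ∫_0^5 (x^4 + 2*x^2 + 1) dx. Term by term:
    ∫_0^5 x^4 dx = 625;  ∫_0^5 2*x^2 dx = 250/3;  ∫_0^5 1 dx = 5.
  Sum: 625 + 250/3 + 5 = 2140/3.
  ∫_0^5 u'(x)^2 dx = ∫_0^5 (4*x^2) dx. Term by term:
    ∫_0^5 4*x^2 dx = 500/3.
Adding: ||u||_{H^1}^2 = 2140/3 + 500/3 = 880.


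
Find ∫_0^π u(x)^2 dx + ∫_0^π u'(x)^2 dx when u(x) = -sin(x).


||u||_{H^1(0,π)}^2 = π

u'(x) = -cos(x).
Expand u² and (u')² and integrate term by term on (0, π), using: for integers n ≥ 1, ∫_0^π sin²(nx) dx = ∫_0^π cos²(nx) dx = π/2; for n ≠ n', ∫_0^π sin(nx)sin(n'x) dx = ∫_0^π cos(nx)cos(n'x) dx = 0; and by product-to-sum, ∫_0^π sin(nx)cos(n'x) dx = ½∫_0^π [sin((n+n')x) + sin((n−n')x)] dx, which is 0 when n+n' is even and 2n/(n²−n'²) when n+n' is odd (it need not vanish on (0, π)).
  u² squared terms: (-1)²·∫sin(x)² dx = 1·π/2 = π/2.
  So ∫_0^π u² dx = π/2.
  (u')² squared terms: (-1)²·∫cos(x)² dx = 1·π/2 = π/2.
  So ∫_0^π (u')² dx = π/2.
||u||_{H^1}^2 = (π/2) + (π/2) = π.


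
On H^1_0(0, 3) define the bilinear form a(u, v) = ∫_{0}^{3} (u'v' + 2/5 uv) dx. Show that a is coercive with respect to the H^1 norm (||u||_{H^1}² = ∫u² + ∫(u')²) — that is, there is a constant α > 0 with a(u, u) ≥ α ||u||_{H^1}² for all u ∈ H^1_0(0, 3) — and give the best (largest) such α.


α = (18/5 + π^2)/(9 + π^2)

Coercivity of a(·,·) on H^1_0(0, 3) means a(u, u) ≥ α ||u||_{H^1}² for every u ∈ H^1_0.
The interval has length L = 3, and Poincaré/coercivity depend only on L. Here a(u, u) = ∫(u')² + (2/5)·∫u².
Here 0 < c = 2/5 < 1. The condition a(u,u) ≥ α||u||_{H^1}² reads (1−α)∫(u')² ≥ (α−c)∫u². Any admissible α is ≤ 1 (rapidly oscillating u have ∫u²/∫(u')² → 0), and α = 1 would force 0 ≥ (1−c)∫u², impossible since c < 1; so 1−α > 0. By the sharp Poincaré inequality on H^1_0 of an interval of length L, ∫(u')² ≥ (π/L)²∫u² with equality for the first sine mode sin(π(x−x₀)/L) (x₀ the left endpoint), so the inequality holds for all u iff (1−α)(π/L)² ≥ α − c, i.e. α ≤ ((π/L)² + c)/((π/L)² + 1) = (1 + c(L/π)²)/(1 + (L/π)²). With (π/L)² = π^2/9 and c = 2/5, the largest admissible constant is α = ((π/L)² + c)/((π/L)² + 1).
Simplifying, α = (18/5 + π^2)/(9 + π^2).


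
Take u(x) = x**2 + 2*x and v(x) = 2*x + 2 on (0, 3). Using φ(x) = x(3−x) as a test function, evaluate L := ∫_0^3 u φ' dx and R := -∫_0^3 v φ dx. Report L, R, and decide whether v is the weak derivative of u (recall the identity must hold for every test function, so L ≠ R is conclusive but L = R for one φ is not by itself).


LHS = -45/2, RHS = -45/2. Yes, v = u' weakly.

u(x) = x**2 + 2*x, classical derivative u'(x) = 2*x + 2.
φ(x) = x(3−x), so φ'(x) = 3 - 2*x.
Note φ(0) = φ(3) = 0, so the boundary term u·φ vanishes.
LHS = ∫_0^3 u(x) φ'(x) dx = ∫_0^3 (-2*x^3 - x^2 + 6*x) dx. Term by term:
  ∫_0^3 -2*x^3 dx = -81/2;  ∫_0^3 -x^2 dx = -9;  ∫_0^3 6*x dx = 27.
Sum: -81/2 − 9 + 27 = -45/2.
So LHS = -45/2.
∫_0^3 v(x) φ(x) dx = ∫_0^3 (-2*x^3 + 4*x^2 + 6*x) dx. Term by term:
  ∫_0^3 -2*x^3 dx = -81/2;  ∫_0^3 4*x^2 dx = 36;  ∫_0^3 6*x dx = 27.
Sum: -81/2 + 36 + 27 = 45/2.
So RHS = -∫_0^3 v(x) φ(x) dx = -45/2.
LHS = RHS, so the identity holds for this test φ.
Moreover u is smooth here and v(x) = u'(x) = 2*x + 2 pointwise, so the identity holds for every test function. Hence v is the weak derivative of u.


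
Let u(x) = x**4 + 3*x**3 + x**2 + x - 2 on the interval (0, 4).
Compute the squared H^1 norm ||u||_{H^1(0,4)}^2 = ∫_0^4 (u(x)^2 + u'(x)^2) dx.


||u||_{H^1}^2 = 13807660/63

The H^1 norm (squared) on an interval (0, L) is
  ||u||_{H^1}^2 = ∫_0^L u(x)^2 dx + ∫_0^L u'(x)^2 dx.
Compute u'(x) = 4*x**3 + 9*x**2 + 2*x + 1.
Then u(x)^2 = x**8 + 6*x**7 + 11*x**6 + 8*x**5 + 3*x**4 - 10*x**3 - 3*x**2 - 4*x + 4 and u'(x)^2 = 16*x**6 + 72*x**5 + 97*x**4 + 44*x**3 + 22*x**2 + 4*x + 1.
Integrate each monomial from 0 to 4 using ∫_0^4 c·x^n dx = c·4^(n+1)/(n+1):
  ∫_0^4 u(x)^2 dx = ∫_0^4 (x^8 + 6*x^7 + 11*x^6 + 8*x^5 + 3*x^4 - 10*x^3 - 3*x^2 - 4*x + 4) dx. Term by term:
    ∫_0^4 x^8 dx = 262144/9;  ∫_0^4 6*x^7 dx = 49152;  ∫_0^4 11*x^6 dx = 180224/7;
    ∫_0^4 8*x^5 dx = 16384/3;  ∫_0^4 3*x^4 dx = 3072/5;  ∫_0^4 -10*x^3 dx = -640;
    ∫_0^4 -3*x^2 dx = -64;  ∫_0^4 -4*x dx = -32;  ∫_0^4 4 dx = 16.
  Sum: 262144/9 + 49152 + 180224/7 + 16384/3 + 3072/5 − 640 − 64 − 32 + 16 = 34455056/315.
  ∫_0^4 u'(x)^2 dx = ∫_0^4 (16*x^6 + 72*x^5 + 97*x^4 + 44*x^3 + 22*x^2 + 4*x + 1) dx. Term by term:
    ∫_0^4 16*x^6 dx = 262144/7;  ∫_0^4 72*x^5 dx = 49152;  ∫_0^4 97*x^4 dx = 99328/5;
    ∫_0^4 44*x^3 dx = 2816;  ∫_0^4 22*x^2 dx = 1408/3;  ∫_0^4 4*x dx = 32;
    ∫_0^4 1 dx = 4.
  Sum: 262144/7 + 49152 + 99328/5 + 2816 + 1408/3 + 32 + 4 = 11527748/105.
Adding: ||u||_{H^1}^2 = 34455056/315 + 11527748/105 = 13807660/63.


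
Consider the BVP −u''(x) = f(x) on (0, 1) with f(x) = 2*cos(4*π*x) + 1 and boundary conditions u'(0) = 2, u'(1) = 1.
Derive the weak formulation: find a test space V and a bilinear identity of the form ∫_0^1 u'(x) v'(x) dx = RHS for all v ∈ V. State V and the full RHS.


V = H^1(0, 1) (v unrestricted at boundary; u is determined up to an additive constant); weak form: ∫_0^1 u'v' dx = ∫_0^1 (2*cos(4*π*x) + 1) v dx + v(1) − 2·v(0) for all v ∈ V.

Multiply both sides by a test function v and integrate from 0 to 1:
  ∫_0^1 −u''(x) v(x) dx = ∫_0^1 f(x) v(x) dx.
Integrate the LHS by parts once:
  ∫_0^1 −u'' v dx = −[u'(x) v(x)]_0^1 + ∫_0^1 u'(x) v'(x) dx.
Thus ∫_0^1 u'(x) v'(x) dx = ∫_0^1 f(x) v(x) dx + [u'(x) v(x)]_0^1.
Choose V so that boundary terms are either known or forced to vanish.
u has inhomogeneous Neumann u'(0) = 2, u'(1) = 1. [u' v]_0^1 = (1)·v(1) − (2)·v(0) = v(1) − 2·v(0). Take V = H^1(0, 1); boundary term becomes part of RHS.
Weak formulation: find u (satisfying any essential BC) such that ∫_0^1 u'(x) v'(x) dx = ∫_0^1 f v dx + v(1) − 2·v(0) for all v ∈ V (Neumann data are natural BCs: they enter the RHS as boundary terms).
Substituting f(x) = 2*cos(4*π*x) + 1, the right-hand side is ∫_0^1 (2*cos(4*π*x) + 1) v dx + v(1) − 2·v(0).
Compatibility check (pure Neumann): taking v ≡ 1 ∈ V gives 0 = ∫_0^1 f dx + (1) − (2), i.e. ∫_0^1 f dx must equal u'(0) − u'(1) = 1. Indeed ∫_0^1 (2*cos(4*π*x) + 1) dx = 1, so the data are compatible. The solution is then unique only up to an additive constant (fix it e.g. by requiring ∫_0^1 u dx = 0).


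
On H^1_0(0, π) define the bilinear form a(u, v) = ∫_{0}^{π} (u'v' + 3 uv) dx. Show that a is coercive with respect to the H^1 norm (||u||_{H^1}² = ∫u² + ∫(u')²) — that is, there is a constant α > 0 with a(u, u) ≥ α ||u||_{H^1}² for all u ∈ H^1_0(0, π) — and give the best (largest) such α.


α = 1

Coercivity of a(·,·) on H^1_0(0, π) means a(u, u) ≥ α ||u||_{H^1}² for every u ∈ H^1_0.
The interval has length L = π, and Poincaré/coercivity depend only on L. Here a(u, u) = ∫(u')² + (3)·∫u².
Here c = 3 ≥ 1, so a(u,u) = ∫(u')² + c∫u² ≥ ∫(u')² + ∫u² = ||u||_{H^1}², i.e. α = 1 works. No larger α is possible: a(u,u) ≥ α||u||_{H^1}² means (1−α)∫(u')² ≥ (α−c)∫u², and for the modes u_n = sin(nπ(x−x₀)/L) (x₀ the left endpoint) one has ∫u_n²/∫(u_n')² = (L/(nπ))² → 0, so a(u_n,u_n)/||u_n||_{H^1}² → 1. Hence the optimal constant is α = 1.
Therefore α = 1.


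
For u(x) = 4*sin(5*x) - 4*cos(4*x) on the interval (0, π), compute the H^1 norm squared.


||u||_{H^1(0,π)}^2 = -5440/9 + 344*π

u'(x) = 16*sin(4*x) + 20*cos(5*x).
Expand u² and (u')² and integrate term by term on (0, π), using: for integers n ≥ 1, ∫_0^π sin²(nx) dx = ∫_0^π cos²(nx) dx = π/2; for n ≠ n', ∫_0^π sin(nx)sin(n'x) dx = ∫_0^π cos(nx)cos(n'x) dx = 0; and by product-to-sum, ∫_0^π sin(nx)cos(n'x) dx = ½∫_0^π [sin((n+n')x) + sin((n−n')x)] dx, which is 0 when n+n' is even and 2n/(n²−n'²) when n+n' is odd (it need not vanish on (0, π)).
  u² squared terms: (-4)²·∫cos(4x)² dx = 16·π/2 = 8*π;  (4)²·∫sin(5x)² dx = 16·π/2 = 8*π.
  u² cross terms: 2·(-4)·(4)·∫cos(4x)·sin(5x) dx = -32·(10/9) = -320/9.
  So ∫_0^π u² dx = 8*π + 8*π − 320/9 = -320/9 + 16*π.
  (u')² squared terms: (16)²·∫sin(4x)² dx = 256·π/2 = 128*π;  (20)²·∫cos(5x)² dx = 400·π/2 = 200*π.
  (u')² cross terms: 2·(16)·(20)·∫sin(4x)·cos(5x) dx = 640·(-8/9) = -5120/9.
  So ∫_0^π (u')² dx = 128*π + 200*π − 5120/9 = -5120/9 + 328*π.
||u||_{H^1}^2 = (-320/9 + 16*π) + (-5120/9 + 328*π) = -5440/9 + 344*π.


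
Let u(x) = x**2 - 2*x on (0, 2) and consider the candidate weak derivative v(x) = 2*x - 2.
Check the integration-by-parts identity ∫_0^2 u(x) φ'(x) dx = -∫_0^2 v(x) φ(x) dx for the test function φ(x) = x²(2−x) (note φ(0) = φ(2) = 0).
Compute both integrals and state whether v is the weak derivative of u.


LHS = -8/15, RHS = -8/15. Yes, v = u' weakly.

u(x) = x**2 - 2*x, classical derivative u'(x) = 2*x - 2.
φ(x) = x²(2−x), so φ'(x) = x*(4 - 3*x).
Note φ(0) = φ(2) = 0, so the boundary term u·φ vanishes.
LHS = ∫_0^2 u(x) φ'(x) dx = ∫_0^2 (-3*x^4 + 10*x^3 - 8*x^2) dx. Term by term:
  ∫_0^2 -3*x^4 dx = -96/5;  ∫_0^2 10*x^3 dx = 40;  ∫_0^2 -8*x^2 dx = -64/3.
Sum: -96/5 + 40 − 64/3 = -8/15.
So LHS = -8/15.
∫_0^2 v(x) φ(x) dx = ∫_0^2 (-2*x^4 + 6*x^3 - 4*x^2) dx. Term by term:
  ∫_0^2 -2*x^4 dx = -64/5;  ∫_0^2 6*x^3 dx = 24;  ∫_0^2 -4*x^2 dx = -32/3.
Sum: -64/5 + 24 − 32/3 = 8/15.
So RHS = -∫_0^2 v(x) φ(x) dx = -8/15.
LHS = RHS, so the identity holds for this test φ.
Moreover u is smooth here and v(x) = u'(x) = 2*x - 2 pointwise, so the identity holds for every test function. Hence v is the weak derivative of u.


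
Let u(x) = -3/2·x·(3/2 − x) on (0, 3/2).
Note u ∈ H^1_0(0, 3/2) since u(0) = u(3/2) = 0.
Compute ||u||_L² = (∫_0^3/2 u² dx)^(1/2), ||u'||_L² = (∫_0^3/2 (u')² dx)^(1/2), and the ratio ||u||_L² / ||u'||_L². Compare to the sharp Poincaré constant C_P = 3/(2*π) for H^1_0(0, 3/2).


||u||_L² / ||u'||_L² = 3*sqrt(10)/20 < C_P = 3/(2*π).

u(x) = -3/2·x·(3/2 − x), so u'(x) = 3*x - 9/4.
u(x) = -3/2·x·(3/2 − x) vanishes at x = 0 and x = 3/2, so u ∈ H^1_0(0, 3/2). Differentiate via the product rule and integrate the resulting polynomials term by term.
  ∫_0^3/2 u² dx = ∫_0^3/2 (9*x^4/4 - 27*x^3/4 + 81*x^2/16) dx. Term by term:
    ∫_0^3/2 9*x^4/4 dx = 2187/640;  ∫_0^3/2 -27*x^3/4 dx = -2187/256;  ∫_0^3/2 81*x^2/16 dx = 729/128.
  Sum: 2187/640 − 2187/256 + 729/128 = 729/1280.
  ∫_0^3/2 (u')² dx = ∫_0^3/2 (9*x^2 - 27*x/2 + 81/16) dx. Term by term:
    ∫_0^3/2 9*x^2 dx = 81/8;  ∫_0^3/2 -27*x/2 dx = -243/16;  ∫_0^3/2 81/16 dx = 243/32.
  Sum: 81/8 − 243/16 + 243/32 = 81/32.
∫_0^3/2 u² dx = 729/1280, so ||u||_L² = 27*sqrt(5)/80.
∫_0^3/2 (u')² dx = 81/32, so ||u'||_L² = 9*sqrt(2)/8.
Ratio ||u||_L² / ||u'||_L² = 3*sqrt(10)/20.
Sharp Poincaré constant on H^1_0(0, 3/2) is C_P = L/π = 3/(2*π), achieved by sin(2*π/3·x).
A polynomial bump cannot attain the sharp Poincaré constant (only the first sine eigenfunction does), so the ratio is strictly less than C_P, consistent with ||u||_L² ≤ C_P ||u'||_L².


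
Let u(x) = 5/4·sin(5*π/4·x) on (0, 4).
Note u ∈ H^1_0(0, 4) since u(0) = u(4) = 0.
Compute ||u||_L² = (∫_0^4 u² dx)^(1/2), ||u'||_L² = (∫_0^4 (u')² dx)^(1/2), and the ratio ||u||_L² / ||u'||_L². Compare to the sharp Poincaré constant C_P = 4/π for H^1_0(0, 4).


||u||_L² / ||u'||_L² = 4/(5*π) < C_P = 4/π.

u(x) = 5/4·sin(5*π/4·x), so u'(x) = 25*π*cos(5*π*x/4)/16.
Writing u(x) = A·sin(kπx/L) with A = 5/4 and k = 5, use ∫_0^L sin²(kπx/L) dx = L/2 and ∫_0^L cos²(kπx/L) dx = L/2.
u² = 25/16·sin²(5*π/4·x) and (u')² = 625*π^2/256·cos²(5*π/4·x), and each of sin², cos² integrates to L/2 = 2 over (0, 4).
∫_0^4 u² dx = 25/8, so ||u||_L² = 5*sqrt(2)/4.
∫_0^4 (u')² dx = 625*π^2/128, so ||u'||_L² = 25*sqrt(2)*π/16.
Ratio ||u||_L² / ||u'||_L² = 4/(5*π).
Sharp Poincaré constant on H^1_0(0, 4) is C_P = L/π = 4/π, achieved by sin(π/4·x).
This is the k = 5 harmonic; the ratio L/(kπ) is strictly less than C_P = L/π, consistent with the sharp inequality ||u||_L² ≤ C_P ||u'||_L².


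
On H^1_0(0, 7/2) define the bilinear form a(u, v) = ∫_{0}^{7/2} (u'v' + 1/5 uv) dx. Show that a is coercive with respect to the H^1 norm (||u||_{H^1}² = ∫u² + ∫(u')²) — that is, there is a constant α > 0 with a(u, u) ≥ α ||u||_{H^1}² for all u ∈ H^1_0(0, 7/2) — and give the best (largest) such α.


α = (49 + 20*π^2)/(5*(4*π^2 + 49))

Coercivity of a(·,·) on H^1_0(0, 7/2) means a(u, u) ≥ α ||u||_{H^1}² for every u ∈ H^1_0.
The interval has length L = 7/2, and Poincaré/coercivity depend only on L. Here a(u, u) = ∫(u')² + (1/5)·∫u².
Here 0 < c = 1/5 < 1. The condition a(u,u) ≥ α||u||_{H^1}² reads (1−α)∫(u')² ≥ (α−c)∫u². Any admissible α is ≤ 1 (rapidly oscillating u have ∫u²/∫(u')² → 0), and α = 1 would force 0 ≥ (1−c)∫u², impossible since c < 1; so 1−α > 0. By the sharp Poincaré inequality on H^1_0 of an interval of length L, ∫(u')² ≥ (π/L)²∫u² with equality for the first sine mode sin(π(x−x₀)/L) (x₀ the left endpoint), so the inequality holds for all u iff (1−α)(π/L)² ≥ α − c, i.e. α ≤ ((π/L)² + c)/((π/L)² + 1) = (1 + c(L/π)²)/(1 + (L/π)²). With (π/L)² = 4*π^2/49 and c = 1/5, the largest admissible constant is α = ((π/L)² + c)/((π/L)² + 1).
Simplifying, α = (49 + 20*π^2)/(5*(4*π^2 + 49)).


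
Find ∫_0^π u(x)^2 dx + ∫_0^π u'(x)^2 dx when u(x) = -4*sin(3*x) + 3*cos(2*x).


||u||_{H^1(0,π)}^2 = -144 + 205*π/2

u'(x) = -6*sin(2*x) - 12*cos(3*x).
Expand u² and (u')² and integrate term by term on (0, π), using: for integers n ≥ 1, ∫_0^π sin²(nx) dx = ∫_0^π cos²(nx) dx = π/2; for n ≠ n', ∫_0^π sin(nx)sin(n'x) dx = ∫_0^π cos(nx)cos(n'x) dx = 0; and by product-to-sum, ∫_0^π sin(nx)cos(n'x) dx = ½∫_0^π [sin((n+n')x) + sin((n−n')x)] dx, which is 0 when n+n' is even and 2n/(n²−n'²) when n+n' is odd (it need not vanish on (0, π)).
  u² squared terms: (-4)²·∫sin(3x)² dx = 16·π/2 = 8*π;  (3)²·∫cos(2x)² dx = 9·π/2 = 9*π/2.
  u² cross terms: 2·(-4)·(3)·∫sin(3x)·cos(2x) dx = -24·(6/5) = -144/5.
  So ∫_0^π u² dx = 8*π + 9*π/2 − 144/5 = -144/5 + 25*π/2.
  (u')² squared terms: (-12)²·∫cos(3x)² dx = 144·π/2 = 72*π;  (-6)²·∫sin(2x)² dx = 36·π/2 = 18*π.
  (u')² cross terms: 2·(-12)·(-6)·∫cos(3x)·sin(2x) dx = 144·(-4/5) = -576/5.
  So ∫_0^π (u')² dx = 72*π + 18*π − 576/5 = -576/5 + 90*π.
||u||_{H^1}^2 = (-144/5 + 25*π/2) + (-576/5 + 90*π) = -144 + 205*π/2.


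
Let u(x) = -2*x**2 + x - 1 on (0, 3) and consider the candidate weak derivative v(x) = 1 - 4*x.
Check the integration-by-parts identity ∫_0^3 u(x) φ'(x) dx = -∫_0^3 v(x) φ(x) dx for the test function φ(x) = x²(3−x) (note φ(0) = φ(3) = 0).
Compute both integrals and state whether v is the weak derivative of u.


LHS = 837/20, RHS = 837/20. Yes, v = u' weakly.

u(x) = -2*x**2 + x - 1, classical derivative u'(x) = 1 - 4*x.
φ(x) = x²(3−x), so φ'(x) = 3*x*(2 - x).
Note φ(0) = φ(3) = 0, so the boundary term u·φ vanishes.
LHS = ∫_0^3 u(x) φ'(x) dx = ∫_0^3 (6*x^4 - 15*x^3 + 9*x^2 - 6*x) dx. Term by term:
  ∫_0^3 6*x^4 dx = 1458/5;  ∫_0^3 -15*x^3 dx = -1215/4;  ∫_0^3 9*x^2 dx = 81;
  ∫_0^3 -6*x dx = -27.
Sum: 1458/5 − 1215/4 + 81 − 27 = 837/20.
So LHS = 837/20.
∫_0^3 v(x) φ(x) dx = ∫_0^3 (4*x^4 - 13*x^3 + 3*x^2) dx. Term by term:
  ∫_0^3 4*x^4 dx = 972/5;  ∫_0^3 -13*x^3 dx = -1053/4;  ∫_0^3 3*x^2 dx = 27.
Sum: 972/5 − 1053/4 + 27 = -837/20.
So RHS = -∫_0^3 v(x) φ(x) dx = 837/20.
LHS = RHS, so the identity holds for this test φ.
Moreover u is smooth here and v(x) = u'(x) = 1 - 4*x pointwise, so the identity holds for every test function. Hence v is the weak derivative of u.


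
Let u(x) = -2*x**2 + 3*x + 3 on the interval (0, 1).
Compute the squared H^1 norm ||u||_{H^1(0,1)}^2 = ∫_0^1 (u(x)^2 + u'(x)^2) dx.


||u||_{H^1}^2 = 257/15

The H^1 norm (squared) on an interval (0, L) is
  ||u||_{H^1}^2 = ∫_0^L u(x)^2 dx + ∫_0^L u'(x)^2 dx.
Compute u'(x) = 3 - 4*x.
Then u(x)^2 = 4*x**4 - 12*x**3 - 3*x**2 + 18*x + 9 and u'(x)^2 = 16*x**2 - 24*x + 9.
Integrate each monomial from 0 to 1 using ∫_0^1 c·x^n dx = c·1^(n+1)/(n+1):
  ∫_0^1 u(x)^2 dx = ∫_0^1 (4*x^4 - 12*x^3 - 3*x^2 + 18*x + 9) dx. Term by term:
    ∫_0^1 4*x^4 dx = 4/5;  ∫_0^1 -12*x^3 dx = -3;  ∫_0^1 -3*x^2 dx = -1;
    ∫_0^1 18*x dx = 9;  ∫_0^1 9 dx = 9.
  Sum: 4/5 − 3 − 1 + 9 + 9 = 74/5.
  ∫_0^1 u'(x)^2 dx = ∫_0^1 (16*x^2 - 24*x + 9) dx. Term by term:
    ∫_0^1 16*x^2 dx = 16/3;  ∫_0^1 -24*x dx = -12;  ∫_0^1 9 dx = 9.
  Sum: 16/3 − 12 + 9 = 7/3.
Adding: ||u||_{H^1}^2 = 74/5 + 7/3 = 257/15.


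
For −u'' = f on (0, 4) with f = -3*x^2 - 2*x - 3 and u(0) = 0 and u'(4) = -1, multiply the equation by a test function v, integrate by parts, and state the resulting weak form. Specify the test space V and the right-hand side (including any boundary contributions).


V = {v ∈ H^1(0, 4) : v(0) = 0} (test functions vanish at x = 0 where u is specified); weak form: ∫_0^4 u'v' dx = ∫_0^4 (-3*x^2 - 2*x - 3) v dx − v(4) for all v ∈ V.

Multiply both sides by a test function v and integrate from 0 to 4:
  ∫_0^4 −u''(x) v(x) dx = ∫_0^4 f(x) v(x) dx.
Integrate the LHS by parts once:
  ∫_0^4 −u'' v dx = −[u'(x) v(x)]_0^4 + ∫_0^4 u'(x) v'(x) dx.
Thus ∫_0^4 u'(x) v'(x) dx = ∫_0^4 f(x) v(x) dx + [u'(x) v(x)]_0^4.
Choose V so that boundary terms are either known or forced to vanish.
Mixed BC: u(0) = 0 (Dirichlet) and u'(4) = -1 (Neumann). Define V = {v ∈ H^1(0, 4) : v(0) = 0}. Then [u' v]_0^4 = u'(4)·v(4) − u'(0)·0 = − v(4).
Weak formulation: find u (satisfying any essential BC) such that ∫_0^4 u'(x) v'(x) dx = ∫_0^4 f v dx − v(4) for all v ∈ V (Dirichlet at 0 absorbed into V; Neumann datum at x = 4 contributes the boundary term).
Substituting f(x) = -3*x^2 - 2*x - 3, the right-hand side is ∫_0^4 (-3*x^2 - 2*x - 3) v dx − v(4).


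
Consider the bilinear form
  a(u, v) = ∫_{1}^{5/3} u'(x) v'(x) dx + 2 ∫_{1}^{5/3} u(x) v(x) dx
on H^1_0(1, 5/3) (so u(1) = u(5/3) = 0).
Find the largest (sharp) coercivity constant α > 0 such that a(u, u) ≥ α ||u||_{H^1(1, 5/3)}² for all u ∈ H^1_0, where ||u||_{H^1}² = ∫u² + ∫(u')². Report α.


α = 1

Coercivity of a(·,·) on H^1_0(1, 5/3) means a(u, u) ≥ α ||u||_{H^1}² for every u ∈ H^1_0.
The interval has length L = 2/3, and Poincaré/coercivity depend only on L. Here a(u, u) = ∫(u')² + (2)·∫u².
Here c = 2 ≥ 1, so a(u,u) = ∫(u')² + c∫u² ≥ ∫(u')² + ∫u² = ||u||_{H^1}², i.e. α = 1 works. No larger α is possible: a(u,u) ≥ α||u||_{H^1}² means (1−α)∫(u')² ≥ (α−c)∫u², and for the modes u_n = sin(nπ(x−x₀)/L) (x₀ the left endpoint) one has ∫u_n²/∫(u_n')² = (L/(nπ))² → 0, so a(u_n,u_n)/||u_n||_{H^1}² → 1. Hence the optimal constant is α = 1.
Therefore α = 1.


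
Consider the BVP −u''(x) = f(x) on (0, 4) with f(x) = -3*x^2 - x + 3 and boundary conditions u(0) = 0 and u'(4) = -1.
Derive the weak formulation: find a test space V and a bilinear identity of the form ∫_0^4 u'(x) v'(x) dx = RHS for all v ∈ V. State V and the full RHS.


V = {v ∈ H^1(0, 4) : v(0) = 0} (test functions vanish at x = 0 where u is specified); weak form: ∫_0^4 u'v' dx = ∫_0^4 (-3*x^2 - x + 3) v dx − v(4) for all v ∈ V.

Multiply both sides by a test function v and integrate from 0 to 4:
  ∫_0^4 −u''(x) v(x) dx = ∫_0^4 f(x) v(x) dx.
Integrate the LHS by parts once:
  ∫_0^4 −u'' v dx = −[u'(x) v(x)]_0^4 + ∫_0^4 u'(x) v'(x) dx.
Thus ∫_0^4 u'(x) v'(x) dx = ∫_0^4 f(x) v(x) dx + [u'(x) v(x)]_0^4.
Choose V so that boundary terms are either known or forced to vanish.
Mixed BC: u(0) = 0 (Dirichlet) and u'(4) = -1 (Neumann). Define V = {v ∈ H^1(0, 4) : v(0) = 0}. Then [u' v]_0^4 = u'(4)·v(4) − u'(0)·0 = − v(4).
Weak formulation: find u (satisfying any essential BC) such that ∫_0^4 u'(x) v'(x) dx = ∫_0^4 f v dx − v(4) for all v ∈ V (Dirichlet at 0 absorbed into V; Neumann datum at x = 4 contributes the boundary term).
Substituting f(x) = -3*x^2 - x + 3, the right-hand side is ∫_0^4 (-3*x^2 - x + 3) v dx − v(4).


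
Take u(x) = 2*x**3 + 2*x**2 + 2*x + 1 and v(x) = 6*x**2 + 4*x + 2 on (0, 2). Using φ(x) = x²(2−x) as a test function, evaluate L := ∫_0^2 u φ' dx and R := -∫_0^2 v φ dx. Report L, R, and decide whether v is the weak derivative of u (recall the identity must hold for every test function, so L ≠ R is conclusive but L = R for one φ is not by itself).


LHS = -328/15, RHS = -328/15. Yes, v = u' weakly.

u(x) = 2*x**3 + 2*x**2 + 2*x + 1, classical derivative u'(x) = 6*x**2 + 4*x + 2.
φ(x) = x²(2−x), so φ'(x) = x*(4 - 3*x).
Note φ(0) = φ(2) = 0, so the boundary term u·φ vanishes.
LHS = ∫_0^2 u(x) φ'(x) dx = ∫_0^2 (-6*x^5 + 2*x^4 + 2*x^3 + 5*x^2 + 4*x) dx. Term by term:
  ∫_0^2 -6*x^5 dx = -64;  ∫_0^2 2*x^4 dx = 64/5;  ∫_0^2 2*x^3 dx = 8;
  ∫_0^2 5*x^2 dx = 40/3;  ∫_0^2 4*x dx = 8.
Sum: -64 + 64/5 + 8 + 40/3 + 8 = -328/15.
So LHS = -328/15.
∫_0^2 v(x) φ(x) dx = ∫_0^2 (-6*x^5 + 8*x^4 + 6*x^3 + 4*x^2) dx. Term by term:
  ∫_0^2 -6*x^5 dx = -64;  ∫_0^2 8*x^4 dx = 256/5;  ∫_0^2 6*x^3 dx = 24;
  ∫_0^2 4*x^2 dx = 32/3.
Sum: -64 + 256/5 + 24 + 32/3 = 328/15.
So RHS = -∫_0^2 v(x) φ(x) dx = -328/15.
LHS = RHS, so the identity holds for this test φ.
Moreover u is smooth here and v(x) = u'(x) = 6*x**2 + 4*x + 2 pointwise, so the identity holds for every test function. Hence v is the weak derivative of u.


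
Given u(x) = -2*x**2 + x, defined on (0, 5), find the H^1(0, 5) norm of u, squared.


||u||_{H^1}^2 = 7465/3

The H^1 norm (squared) on an interval (0, L) is
  ||u||_{H^1}^2 = ∫_0^L u(x)^2 dx + ∫_0^L u'(x)^2 dx.
Compute u'(x) = 1 - 4*x.
Then u(x)^2 = 4*x**4 - 4*x**3 + x**2 and u'(x)^2 = 16*x**2 - 8*x + 1.
Integrate each monomial from 0 to 5 using ∫_0^5 c·x^n dx = c·5^(n+1)/(n+1):
  ∫_0^5 u(x)^2 dx = ∫_0^5 (4*x^4 - 4*x^3 + x^2) dx. Term by term:
    ∫_0^5 4*x^4 dx = 2500;  ∫_0^5 -4*x^3 dx = -625;  ∫_0^5 x^2 dx = 125/3.
  Sum: 2500 − 625 + 125/3 = 5750/3.
  ∫_0^5 u'(x)^2 dx = ∫_0^5 (16*x^2 - 8*x + 1) dx. Term by term:
    ∫_0^5 16*x^2 dx = 2000/3;  ∫_0^5 -8*x dx = -100;  ∫_0^5 1 dx = 5.
  Sum: 2000/3 − 100 + 5 = 1715/3.
Adding: ||u||_{H^1}^2 = 5750/3 + 1715/3 = 7465/3.


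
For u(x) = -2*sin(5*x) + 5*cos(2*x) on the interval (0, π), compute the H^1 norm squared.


||u||_{H^1(0,π)}^2 = -1000/21 + 229*π/2

u'(x) = -10*sin(2*x) - 10*cos(5*x).
Expand u² and (u')² and integrate term by term on (0, π), using: for integers n ≥ 1, ∫_0^π sin²(nx) dx = ∫_0^π cos²(nx) dx = π/2; for n ≠ n', ∫_0^π sin(nx)sin(n'x) dx = ∫_0^π cos(nx)cos(n'x) dx = 0; and by product-to-sum, ∫_0^π sin(nx)cos(n'x) dx = ½∫_0^π [sin((n+n')x) + sin((n−n')x)] dx, which is 0 when n+n' is even and 2n/(n²−n'²) when n+n' is odd (it need not vanish on (0, π)).
  u² squared terms: (-2)²·∫sin(5x)² dx = 4·π/2 = 2*π;  (5)²·∫cos(2x)² dx = 25·π/2 = 25*π/2.
  u² cross terms: 2·(-2)·(5)·∫sin(5x)·cos(2x) dx = -20·(10/21) = -200/21.
  So ∫_0^π u² dx = 2*π + 25*π/2 − 200/21 = -200/21 + 29*π/2.
  (u')² squared terms: (-10)²·∫cos(5x)² dx = 100·π/2 = 50*π;  (-10)²·∫sin(2x)² dx = 100·π/2 = 50*π.
  (u')² cross terms: 2·(-10)·(-10)·∫cos(5x)·sin(2x) dx = 200·(-4/21) = -800/21.
  So ∫_0^π (u')² dx = 50*π + 50*π − 800/21 = -800/21 + 100*π.
||u||_{H^1}^2 = (-200/21 + 29*π/2) + (-800/21 + 100*π) = -1000/21 + 229*π/2.


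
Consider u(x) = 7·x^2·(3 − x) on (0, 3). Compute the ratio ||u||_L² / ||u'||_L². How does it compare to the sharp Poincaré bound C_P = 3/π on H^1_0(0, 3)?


||u||_L² / ||u'||_L² = 3*sqrt(14)/14 < C_P = 3/π.

u(x) = 7·x^2·(3 − x), so u'(x) = 21*x*(2 - x).
u(x) = 7·x^2·(3 − x) vanishes at x = 0 and x = 3, so u ∈ H^1_0(0, 3). Differentiate via the product rule and integrate the resulting polynomials term by term.
  ∫_0^3 u² dx = ∫_0^3 (49*x^6 - 294*x^5 + 441*x^4) dx. Term by term:
    ∫_0^3 49*x^6 dx = 15309;  ∫_0^3 -294*x^5 dx = -35721;  ∫_0^3 441*x^4 dx = 107163/5.
  Sum: 15309 − 35721 + 107163/5 = 5103/5.
  ∫_0^3 (u')² dx = ∫_0^3 (441*x^4 - 1764*x^3 + 1764*x^2) dx. Term by term:
    ∫_0^3 441*x^4 dx = 107163/5;  ∫_0^3 -1764*x^3 dx = -35721;  ∫_0^3 1764*x^2 dx = 15876.
  Sum: 107163/5 − 35721 + 15876 = 7938/5.
∫_0^3 u² dx = 5103/5, so ||u||_L² = 27*sqrt(35)/5.
∫_0^3 (u')² dx = 7938/5, so ||u'||_L² = 63*sqrt(10)/5.
Ratio ||u||_L² / ||u'||_L² = 3*sqrt(14)/14.
Sharp Poincaré constant on H^1_0(0, 3) is C_P = L/π = 3/π, achieved by sin(π/3·x).
A polynomial bump cannot attain the sharp Poincaré constant (only the first sine eigenfunction does), so the ratio is strictly less than C_P, consistent with ||u||_L² ≤ C_P ||u'||_L².


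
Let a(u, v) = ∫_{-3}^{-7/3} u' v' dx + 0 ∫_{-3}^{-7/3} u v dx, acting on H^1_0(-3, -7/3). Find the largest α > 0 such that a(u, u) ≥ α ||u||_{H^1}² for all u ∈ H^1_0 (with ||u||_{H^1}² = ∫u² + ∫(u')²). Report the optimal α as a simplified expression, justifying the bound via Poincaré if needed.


α = 9*π^2/(4 + 9*π^2)

Coercivity of a(·,·) on H^1_0(-3, -7/3) means a(u, u) ≥ α ||u||_{H^1}² for every u ∈ H^1_0.
The interval has length L = 2/3, and Poincaré/coercivity depend only on L. Here a(u, u) = ∫(u')² + (0)·∫u².
Here c = 0, so a(u,u) = ∫(u')² alone. The condition a(u,u) ≥ α||u||_{H^1}² reads (1−α)∫(u')² ≥ (α−c)∫u². Any admissible α is ≤ 1 (rapidly oscillating u have ∫u²/∫(u')² → 0), and α = 1 would force 0 ≥ (1−c)∫u², impossible since c < 1; so 1−α > 0. By the sharp Poincaré inequality on H^1_0 of an interval of length L, ∫(u')² ≥ (π/L)²∫u² with equality for the first sine mode sin(π(x−x₀)/L) (x₀ the left endpoint), so the inequality holds for all u iff (1−α)(π/L)² ≥ α − c, i.e. α ≤ ((π/L)² + c)/((π/L)² + 1) = (1 + c(L/π)²)/(1 + (L/π)²). (Direct route, valid since c ≤ 0: Poincaré gives c∫u² ≥ c(L/π)²∫(u')², so a(u,u) ≥ (1 + c(L/π)²)∫(u')², while ||u||_{H^1}² ≤ (1 + (L/π)²)∫(u')²; dividing yields the same α.) With (π/L)² = 9*π^2/4 and c = 0, the largest admissible constant is α = ((π/L)² + c)/((π/L)² + 1).
Simplifying, α = 9*π^2/(4 + 9*π^2).


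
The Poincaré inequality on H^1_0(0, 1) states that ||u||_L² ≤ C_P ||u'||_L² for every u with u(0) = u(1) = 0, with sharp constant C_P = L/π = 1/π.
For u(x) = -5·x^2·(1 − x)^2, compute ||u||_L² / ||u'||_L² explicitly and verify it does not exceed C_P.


||u||_L² / ||u'||_L² = sqrt(3)/6 < C_P = 1/π.

u(x) = -5·x^2·(1 − x)^2, so u'(x) = 10*x*(x*(1 - x) - (x - 1)^2).
u(x) = -5·x^2·(1 − x)^2 vanishes at x = 0 and x = 1, so u ∈ H^1_0(0, 1). Differentiate via the product rule and integrate the resulting polynomials term by term.
  ∫_0^1 u² dx = ∫_0^1 (25*x^8 - 100*x^7 + 150*x^6 - 100*x^5 + 25*x^4) dx. Term by term:
    ∫_0^1 25*x^8 dx = 25/9;  ∫_0^1 -100*x^7 dx = -25/2;  ∫_0^1 150*x^6 dx = 150/7;
    ∫_0^1 -100*x^5 dx = -50/3;  ∫_0^1 25*x^4 dx = 5.
  Sum: 25/9 − 25/2 + 150/7 − 50/3 + 5 = 5/126.
  ∫_0^1 (u')² dx = ∫_0^1 (400*x^6 - 1200*x^5 + 1300*x^4 - 600*x^3 + 100*x^2) dx. Term by term:
    ∫_0^1 400*x^6 dx = 400/7;  ∫_0^1 -1200*x^5 dx = -200;  ∫_0^1 1300*x^4 dx = 260;
    ∫_0^1 -600*x^3 dx = -150;  ∫_0^1 100*x^2 dx = 100/3.
  Sum: 400/7 − 200 + 260 − 150 + 100/3 = 10/21.
∫_0^1 u² dx = 5/126, so ||u||_L² = sqrt(70)/42.
∫_0^1 (u')² dx = 10/21, so ||u'||_L² = sqrt(210)/21.
Ratio ||u||_L² / ||u'||_L² = sqrt(3)/6.
Sharp Poincaré constant on H^1_0(0, 1) is C_P = L/π = 1/π, achieved by sin(π·x).
A polynomial bump cannot attain the sharp Poincaré constant (only the first sine eigenfunction does), so the ratio is strictly less than C_P, consistent with ||u||_L² ≤ C_P ||u'||_L².


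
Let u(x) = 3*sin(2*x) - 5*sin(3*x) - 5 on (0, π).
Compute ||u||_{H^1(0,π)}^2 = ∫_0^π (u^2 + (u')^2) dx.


||u||_{H^1(0,π)}^2 = 100/3 + 345*π/2

u'(x) = 6*cos(2*x) - 15*cos(3*x).
Expand u² and (u')² and integrate term by term on (0, π), using: for integers n ≥ 1, ∫_0^π sin²(nx) dx = ∫_0^π cos²(nx) dx = π/2; for n ≠ n', ∫_0^π sin(nx)sin(n'x) dx = ∫_0^π cos(nx)cos(n'x) dx = 0; and by product-to-sum, ∫_0^π sin(nx)cos(n'x) dx = ½∫_0^π [sin((n+n')x) + sin((n−n')x)] dx, which is 0 when n+n' is even and 2n/(n²−n'²) when n+n' is odd (it need not vanish on (0, π)). For the constant mode: ∫_0^π 1 dx = π, ∫_0^π cos(nx) dx = 0, ∫_0^π sin(nx) dx = (1−(−1)^n)/n.
  u² squared terms: (-5)²·∫1 dx = 25·π = 25*π;  (-5)²·∫sin(3x)² dx = 25·π/2 = 25*π/2;  (3)²·∫sin(2x)² dx = 9·π/2 = 9*π/2.
  u² cross terms: 2·(-5)·(-5)·∫1·sin(3x) dx = 50·(2/3) = 100/3;  2·(-5)·(3)·∫1·sin(2x) dx = -30·(0) = 0;  2·(-5)·(3)·∫sin(3x)·sin(2x) dx = -30·(0) = 0.
  So ∫_0^π u² dx = 25*π + 25*π/2 + 9*π/2 + 100/3 + 0 + 0 = 100/3 + 42*π.
  (u')² squared terms: (-15)²·∫cos(3x)² dx = 225·π/2 = 225*π/2;  (6)²·∫cos(2x)² dx = 36·π/2 = 18*π.
  (u')² cross terms: 2·(-15)·(6)·∫cos(3x)·cos(2x) dx = -180·(0) = 0.
  So ∫_0^π (u')² dx = 225*π/2 + 18*π + 0 = 261*π/2.
||u||_{H^1}^2 = (100/3 + 42*π) + (261*π/2) = 100/3 + 345*π/2.
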